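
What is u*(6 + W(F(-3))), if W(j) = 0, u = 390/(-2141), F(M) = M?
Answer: -2340/2141 ≈ -1.0929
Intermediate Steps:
u = -390/2141 (u = 390*(-1/2141) = -390/2141 ≈ -0.18216)
u*(6 + W(F(-3))) = -390*(6 + 0)/2141 = -390/2141*6 = -2340/2141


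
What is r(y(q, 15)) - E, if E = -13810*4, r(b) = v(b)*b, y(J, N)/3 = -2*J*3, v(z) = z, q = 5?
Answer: 63340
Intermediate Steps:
y(J, N) = -18*J (y(J, N) = 3*(-2*J*3) = 3*(-6*J) = -18*J)
r(b) = b² (r(b) = b*b = b²)
E = -55240
r(y(q, 15)) - E = (-18*5)² - 1*(-55240) = (-90)² + 55240 = 8100 + 55240 = 63340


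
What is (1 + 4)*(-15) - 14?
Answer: -89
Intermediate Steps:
(1 + 4)*(-15) - 14 = 5*(-15) - 14 = -75 - 14 = -89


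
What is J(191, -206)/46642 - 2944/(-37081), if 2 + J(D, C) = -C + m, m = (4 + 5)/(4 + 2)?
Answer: 289868387/3459064004 ≈ 0.083800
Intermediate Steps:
m = 3/2 (m = 9/6 = 9*(1/6) = 3/2 ≈ 1.5000)
J(D, C) = -1/2 - C (J(D, C) = -2 + (-C + 3/2) = -2 + (3/2 - C) = -1/2 - C)
J(191, -206)/46642 - 2944/(-37081) = (-1/2 - 1*(-206))/46642 - 2944/(-37081) = (-1/2 + 206)*(1/46642) - 2944*(-1/37081) = (411/2)*(1/46642) + 2944/37081 = 411/93284 + 2944/37081 = 289868387/3459064004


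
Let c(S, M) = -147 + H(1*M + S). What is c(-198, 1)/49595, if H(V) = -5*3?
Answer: -162/49595 ≈ -0.0032665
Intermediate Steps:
H(V) = -15
c(S, M) = -162 (c(S, M) = -147 - 15 = -162)
c(-198, 1)/49595 = -162/49595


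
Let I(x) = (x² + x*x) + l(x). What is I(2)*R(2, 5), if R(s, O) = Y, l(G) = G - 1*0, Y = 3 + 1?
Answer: 40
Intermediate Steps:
Y = 4
l(G) = G (l(G) = G + 0 = G)
R(s, O) = 4
I(x) = x + 2*x² (I(x) = (x² + x*x) + x = (x² + x²) + x = 2*x² + x = x + 2*x²)
I(2)*R(2, 5) = (2*(1 + 2*2))*4 = (2*(1 + 4))*4 = (2*5)*4 = 10*4 = 40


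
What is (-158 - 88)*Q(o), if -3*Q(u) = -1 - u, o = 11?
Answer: -984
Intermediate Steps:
Q(u) = ⅓ + u/3 (Q(u) = -(-1 - u)/3 = ⅓ + u/3)
(-158 - 88)*Q(o) = (-158 - 88)*(⅓ + (⅓)*11) = -246*(⅓ + 11/3) = -246*4 = -984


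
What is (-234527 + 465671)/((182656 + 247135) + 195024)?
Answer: 231144/624815 ≈ 0.36994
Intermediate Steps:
(-234527 + 465671)/((182656 + 247135) + 195024) = 231144/(429791 + 195024) = 231144/624815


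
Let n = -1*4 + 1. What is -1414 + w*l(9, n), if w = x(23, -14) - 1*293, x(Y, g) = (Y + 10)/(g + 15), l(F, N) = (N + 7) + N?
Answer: -1674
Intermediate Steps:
n = -3 (n = -4 + 1 = -3)
l(F, N) = 7 + 2*N (l(F, N) = (7 + N) + N = 7 + 2*N)
x(Y, g) = (10 + Y)/(15 + g)
w = -260 (w = (10 + 23)/(15 - 14) - 1*293 = 33/1 - 293 = 1*33 - 293 = 33 - 293 = -260)
-1414 + w*l(9, n) = -1414 - 260*(7 + 2*(-3)) = -1414 - 260*(7 - 6) = -1414 - 260*1 = -1414 - 260 = -1674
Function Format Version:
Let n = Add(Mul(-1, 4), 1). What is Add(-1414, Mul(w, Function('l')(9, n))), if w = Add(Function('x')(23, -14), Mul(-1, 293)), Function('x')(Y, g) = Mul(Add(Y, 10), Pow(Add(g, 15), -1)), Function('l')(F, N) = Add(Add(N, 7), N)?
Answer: -1674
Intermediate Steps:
n = -3 (n = Add(-4, 1) = -3)
Function('l')(F, N) = Add(7, Mul(2, N)) (Function('l')(F, N) = Add(Add(7, N), N) = Add(7, Mul(2, N)))
Function('x')(Y, g) = Mul(Pow(Add(15, g), -1), Add(10, Y)) (Function('x')(Y, g) = Mul(Add(10, Y), Pow(Add(15, g), -1)) = Mul(Pow(Add(15, g), -1), Add(10, Y)))
w = -260 (w = Add(Mul(Pow(Add(15, -14), -1), Add(10, 23)), Mul(-1, 293)) = Add(Mul(Pow(1, -1), 33), -293) = Add(Mul(1, 33), -293) = Add(33, -293) = -260)
Add(-1414, Mul(w, Function('l')(9, n))) = Add(-1414, Mul(-260, Add(7, Mul(2, -3)))) = Add(-1414, Mul(-260, Add(7, -6))) = Add(-1414, Mul(-260, 1)) = Add(-1414, -260) = -1674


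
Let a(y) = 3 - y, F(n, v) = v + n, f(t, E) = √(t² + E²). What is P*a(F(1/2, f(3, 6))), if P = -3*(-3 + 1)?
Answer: 15 - 18*√5 ≈ -25.249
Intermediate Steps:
f(t, E) = √(E² + t²)
P = 6 (P = -3*(-2) = 6)
F(n, v) = n + v
P*a(F(1/2, f(3, 6))) = 6*(3 - (1/2 + √(6² + 3²))) = 6*(3 - (½ + √(36 + 9))) = 6*(3 - (½ + √45)) = 6*(3 - (½ + 3*√5)) = 6*(3 + (-½ - 3*√5)) = 6*(5/2 - 3*√5) = 15 - 18*√5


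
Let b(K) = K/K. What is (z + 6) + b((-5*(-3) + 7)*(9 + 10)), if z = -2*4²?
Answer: -25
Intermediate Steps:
b(K) = 1
z = -32 (z = -2*16 = -32)
(z + 6) + b((-5*(-3) + 7)*(9 + 10)) = (-32 + 6) + 1 = -26 + 1 = -25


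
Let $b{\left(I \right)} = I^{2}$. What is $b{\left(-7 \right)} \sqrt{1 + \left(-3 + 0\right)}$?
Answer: $49 i \sqrt{2} \approx 69.297 i$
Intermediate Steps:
$b{\left(-7 \right)} \sqrt{1 + \left(-3 + 0\right)} = \left(-7\right)^{2} \sqrt{1 + \left(-3 + 0\right)} = 49 \sqrt{1 - 3} = 49 \sqrt{-2} = 49 i \sqrt{2}$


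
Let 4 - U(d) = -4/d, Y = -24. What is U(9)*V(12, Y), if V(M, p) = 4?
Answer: 160/9 ≈ 17.778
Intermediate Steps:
U(d) = 4 + 4/d (U(d) = 4 - (-4)/d = 4 + 4/d)
U(9)*V(12, Y) = (4 + 4/9)*4 = (40/9)*4 = 160/9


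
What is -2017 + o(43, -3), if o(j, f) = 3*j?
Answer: -1888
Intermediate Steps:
-2017 + o(43, -3) = -2017 + 3*43 = -2017 + 129 = -1888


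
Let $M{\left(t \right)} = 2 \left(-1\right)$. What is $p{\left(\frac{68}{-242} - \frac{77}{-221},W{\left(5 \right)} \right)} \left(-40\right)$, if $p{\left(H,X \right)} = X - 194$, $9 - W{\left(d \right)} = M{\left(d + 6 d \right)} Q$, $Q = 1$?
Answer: $7320$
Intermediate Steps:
$M{\left(t \right)} = -2$
$W{\left(d \right)} = 11$ ($W{\left(d \right)} = 9 - \left(-2\right) 1 = 9 - -2 = 9 + 2 = 11$)
$p{\left(H,X \right)} = -194 + X$
$p{\left(\frac{68}{-242} - \frac{77}{-221},W{\left(5 \right)} \right)} \left(-40\right) = \left(-194 + 11\right) \left(-40\right) = \left(-183\right) \left(-40\right) = 7320$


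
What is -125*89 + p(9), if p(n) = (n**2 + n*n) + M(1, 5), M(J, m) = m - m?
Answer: -10963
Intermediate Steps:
M(J, m) = 0
p(n) = 2*n**2 (p(n) = (n**2 + n*n) + 0 = (n**2 + n**2) + 0 = 2*n**2 + 0 = 2*n**2)
-125*89 + p(9) = -125*89 + 2*9**2 = -11125 + 2*81 = -11125 + 162 = -10963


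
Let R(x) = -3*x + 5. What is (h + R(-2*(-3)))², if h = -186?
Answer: 39601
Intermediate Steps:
R(x) = 5 - 3*x
(h + R(-2*(-3)))² = (-186 + (5 - (-6)*(-3)))² = (-186 + (5 - 3*6))² = (-186 + (5 - 18))² = (-186 - 13)² = (-199)² = 39601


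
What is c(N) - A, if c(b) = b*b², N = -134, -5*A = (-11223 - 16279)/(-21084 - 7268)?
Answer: -170544637769/70880 ≈ -2.4061e+6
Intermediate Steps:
A = -13751/70880 (A = -(-11223 - 16279)/(5*(-21084 - 7268)) = -(-27502)/(5*(-28352)) = -(-27502)*(-1)/(5*28352) = -⅕*13751/14176 = -13751/70880 ≈ -0.19400)
c(b) = b³
c(N) - A = (-134)³ - 1*(-13751/70880) = -2406104 + 13751/70880 = -170544637769/70880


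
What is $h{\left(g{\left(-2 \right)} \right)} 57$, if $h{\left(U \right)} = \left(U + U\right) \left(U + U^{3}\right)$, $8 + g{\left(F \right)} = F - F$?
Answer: $474240$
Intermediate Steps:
$g{\left(F \right)} = -8$ ($g{\left(F \right)} = -8 + \left(F - F\right) = -8 + 0 = -8$)
$h{\left(U \right)} = 2 U \left(U + U^{3}\right)$
$h{\left(g{\left(-2 \right)} \right)} 57 = 2 \left(-8\right)^{2} \left(1 + \left(-8\right)^{2}\right) 57 = 2 \cdot 64 \left(1 + 64\right) 57 = 2 \cdot 64 \cdot 65 \cdot 57 = 8320 \cdot 57 = 474240$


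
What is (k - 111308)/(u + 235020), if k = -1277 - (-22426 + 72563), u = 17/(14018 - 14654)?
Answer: -103491192/149472703 ≈ -0.69238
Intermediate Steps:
u = -17/636 (u = 17/(-636) = 17*(-1/636) = -17/636 ≈ -0.026730)
k = -51414 (k = -1277 - 1*50137 = -1277 - 50137 = -51414)
(k - 111308)/(u + 235020) = (-51414 - 111308)/(-17/636 + 235020) = -162722/149472703/636 = -162722*636/149472703 = -103491192/149472703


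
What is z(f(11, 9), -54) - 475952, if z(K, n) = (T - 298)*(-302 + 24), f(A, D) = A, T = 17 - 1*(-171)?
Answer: -445372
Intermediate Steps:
T = 188 (T = 17 + 171 = 188)
z(K, n) = 30580 (z(K, n) = (188 - 298)*(-302 + 24) = -110*(-278) = 30580)
z(f(11, 9), -54) - 475952 = 30580 - 475952 = -445372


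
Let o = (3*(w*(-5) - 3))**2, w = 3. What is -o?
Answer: -2916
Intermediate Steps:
o = 2916 (o = (3*(3*(-5) - 3))**2 = (3*(-15 - 3))**2 = (3*(-18))**2 = (-54)**2 = 2916)
-o = -1*2916 = -2916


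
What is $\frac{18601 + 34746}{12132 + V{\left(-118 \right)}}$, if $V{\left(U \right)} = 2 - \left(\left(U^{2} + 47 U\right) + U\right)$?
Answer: $\frac{53347}{3874} \approx 13.771$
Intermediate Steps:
$V{\left(U \right)} = 2 - U^{2} - 48 U$ ($V{\left(U \right)} = 2 - \left(U^{2} + 48 U\right) = 2 - U^{2} - 48 U$)
$\frac{18601 + 34746}{12132 + V{\left(-118 \right)}} = \frac{18601 + 34746}{12132 - 8258} = \frac{53347}{12132 + \left(2 - 13924 + 5664\right)} = \frac{53347}{12132 - 8258} = \frac{53347}{3874}$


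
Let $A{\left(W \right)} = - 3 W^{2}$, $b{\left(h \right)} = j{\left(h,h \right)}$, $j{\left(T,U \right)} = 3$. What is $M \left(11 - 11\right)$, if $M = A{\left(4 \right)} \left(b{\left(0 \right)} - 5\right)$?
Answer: $0$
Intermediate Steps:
$b{\left(h \right)} = 3$
$M = 96$ ($M = - 3 \cdot 4^{2} \left(3 - 5\right) = \left(-3\right) 16 \left(-2\right) = \left(-48\right) \left(-2\right) = 96$)
$M \left(11 - 11\right) = 96 \left(11 - 11\right) = 96 \cdot 0 = 0$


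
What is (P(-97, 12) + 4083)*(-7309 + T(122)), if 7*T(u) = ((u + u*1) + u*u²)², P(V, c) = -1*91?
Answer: 13166374884393592/7 ≈ 1.8809e+15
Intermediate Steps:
P(V, c) = -91
T(u) = (u³ + 2*u)²/7 (T(u) = ((u + u*1) + u*u²)²/7 = ((u + u) + u³)²/7 = (2*u + u³)²/7 = (u³ + 2*u)²/7)
(P(-97, 12) + 4083)*(-7309 + T(122)) = (-91 + 4083)*(-7309 + (⅐)*122²*(2 + 122²)²) = 3992*(-7309 + (⅐)*14884*(2 + 14884)²) = 3992*(-7309 + (⅐)*14884*14886²) = 3992*(-7309 + (⅐)*14884*221592996) = 3992*(-7309 + 3298190152464/7) = 3992*(3298190101301/7) = 13166374884393592/7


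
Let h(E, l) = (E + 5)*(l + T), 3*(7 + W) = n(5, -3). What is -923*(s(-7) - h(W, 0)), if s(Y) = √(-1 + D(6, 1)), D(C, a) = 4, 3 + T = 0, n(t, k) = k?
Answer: 8307 - 923*√3 ≈ 6708.3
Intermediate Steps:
W = -8 (W = -7 + (⅓)*(-3) = -7 - 1 = -8)
T = -3 (T = -3 + 0 = -3)
h(E, l) = (-3 + l)*(5 + E) (h(E, l) = (E + 5)*(l - 3) = (5 + E)*(-3 + l) = (-3 + l)*(5 + E))
s(Y) = √3 (s(Y) = √(-1 + 4) = √3)
-923*(s(-7) - h(W, 0)) = -923*(√3 - (-15 - 3*(-8) + 5*0 - 8*0)) = -923*(√3 - (-15 + 24 + 0 + 0)) = -923*(√3 - 1*9) = -923*(√3 - 9) = -923*(-9 + √3) = 8307 - 923*√3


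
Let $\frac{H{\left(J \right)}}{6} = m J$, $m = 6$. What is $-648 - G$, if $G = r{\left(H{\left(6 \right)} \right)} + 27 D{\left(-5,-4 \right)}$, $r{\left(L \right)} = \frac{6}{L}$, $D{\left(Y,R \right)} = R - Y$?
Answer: $- \frac{24301}{36} \approx -675.03$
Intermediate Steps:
$H{\left(J \right)} = 36 J$ ($H{\left(J \right)} = 6 \cdot 6 J = 36 J$)
$G = \frac{973}{36}$ ($G = \frac{6}{36 \cdot 6} + 27 \left(-4 - -5\right) = \frac{6}{216} + 27 \left(-4 + 5\right) = 6 \cdot \frac{1}{216} + 27 \cdot 1 = \frac{1}{36} + 27 = \frac{973}{36} \approx 27.028$)
$-648 - G = -648 - \frac{973}{36} = - \frac{24301}{36}$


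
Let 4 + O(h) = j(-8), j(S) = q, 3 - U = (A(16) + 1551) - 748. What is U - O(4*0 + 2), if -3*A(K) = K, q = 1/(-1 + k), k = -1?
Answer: -4741/6 ≈ -790.17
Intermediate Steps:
q = -½ (q = 1/(-1 - 1) = 1/(-2) = -½ ≈ -0.50000)
A(K) = -K/3
U = -2384/3 (U = 3 - ((-⅓*16 + 1551) - 748) = 3 - ((-16/3 + 1551) - 748) = 3 - (4637/3 - 748) = 3 - 1*2393/3 = 3 - 2393/3 = -2384/3 ≈ -794.67)
j(S) = -½
O(h) = -9/2 (O(h) = -4 - ½ = -9/2)
U - O(4*0 + 2) = -2384/3 - 1*(-9/2) = -2384/3 + 9/2 = -4741/6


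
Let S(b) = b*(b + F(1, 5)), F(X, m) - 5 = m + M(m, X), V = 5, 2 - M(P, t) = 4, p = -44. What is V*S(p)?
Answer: 7920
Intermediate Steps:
M(P, t) = -2 (M(P, t) = 2 - 1*4 = 2 - 4 = -2)
F(X, m) = 3 + m (F(X, m) = 5 + (m - 2) = 5 + (-2 + m) = 3 + m)
S(b) = b*(8 + b) (S(b) = b*(b + (3 + 5)) = b*(b + 8) = b*(8 + b))
V*S(p) = 5*(-44*(8 - 44)) = 5*(-44*(-36)) = 5*1584 = 7920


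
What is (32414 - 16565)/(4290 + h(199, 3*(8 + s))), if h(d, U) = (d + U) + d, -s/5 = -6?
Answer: 15849/4802 ≈ 3.3005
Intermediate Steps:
s = 30 (s = -5*(-6) = 30)
h(d, U) = U + 2*d (h(d, U) = (U + d) + d = U + 2*d)
(32414 - 16565)/(4290 + h(199, 3*(8 + s))) = (32414 - 16565)/(4290 + (3*(8 + 30) + 2*199)) = 15849/(4290 + (3*38 + 398)) = 15849/(4290 + (114 + 398)) = 15849/(4290 + 512) = 15849/4802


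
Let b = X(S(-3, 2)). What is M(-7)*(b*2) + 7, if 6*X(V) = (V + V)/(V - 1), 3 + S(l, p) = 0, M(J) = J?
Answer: 7/2 ≈ 3.5000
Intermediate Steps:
S(l, p) = -3 (S(l, p) = -3 + 0 = -3)
X(V) = V/(3*(-1 + V)) (X(V) = ((V + V)/(V - 1))/6 = ((2*V)/(-1 + V))/6 = (2*V/(-1 + V))/6 = V/(3*(-1 + V)))
b = ¼ (b = (⅓)*(-3)/(-1 - 3) = (⅓)*(-3)/(-4) = (⅓)*(-3)*(-¼) = ¼ ≈ 0.25000)
M(-7)*(b*2) + 7 = -7*2/4 + 7 = -7*½ + 7 = -7/2 + 7 = 7/2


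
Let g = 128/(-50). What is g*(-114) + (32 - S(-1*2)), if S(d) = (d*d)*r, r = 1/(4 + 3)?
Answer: 56572/175 ≈ 323.27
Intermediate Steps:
r = ⅐ (r = 1/7 = ⅐ ≈ 0.14286)
g = -64/25 (g = 128*(-1/50) = -64/25 ≈ -2.5600)
S(d) = d²/7 (S(d) = (d*d)*(⅐) = d²*(⅐) = d²/7)
g*(-114) + (32 - S(-1*2)) = -64/25*(-114) + (32 - (-1*2)²/7) = 7296/25 + (32 - (-2)²/7) = 7296/25 + (32 - 4/7) = 7296/25 + 220/7 = 56572/175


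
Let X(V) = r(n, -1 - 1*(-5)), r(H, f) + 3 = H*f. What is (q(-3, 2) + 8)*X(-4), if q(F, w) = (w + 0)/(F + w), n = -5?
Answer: -138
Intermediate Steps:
r(H, f) = -3 + H*f
X(V) = -23 (X(V) = -3 - 5*(-1 - 1*(-5)) = -3 - 5*(-1 + 5) = -3 - 5*4 = -3 - 20 = -23)
q(F, w) = w/(F + w)
(q(-3, 2) + 8)*X(-4) = (2/(-3 + 2) + 8)*(-23) = (2/(-1) + 8)*(-23) = (2*(-1) + 8)*(-23) = (-2 + 8)*(-23) = 6*(-23) = -138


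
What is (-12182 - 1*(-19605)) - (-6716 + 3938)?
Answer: 10201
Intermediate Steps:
(-12182 - 1*(-19605)) - (-6716 + 3938) = (-12182 + 19605) - 1*(-2778) = 7423 + 2778 = 10201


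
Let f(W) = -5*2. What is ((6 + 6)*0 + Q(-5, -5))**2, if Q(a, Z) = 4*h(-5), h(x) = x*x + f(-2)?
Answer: 3600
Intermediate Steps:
f(W) = -10
h(x) = -10 + x**2 (h(x) = x*x - 10 = x**2 - 10 = -10 + x**2)
Q(a, Z) = 60 (Q(a, Z) = 4*(-10 + (-5)**2) = 4*(-10 + 25) = 4*15 = 60)
((6 + 6)*0 + Q(-5, -5))**2 = ((6 + 6)*0 + 60)**2 = (12*0 + 60)**2 = (0 + 60)**2 = 60**2 = 3600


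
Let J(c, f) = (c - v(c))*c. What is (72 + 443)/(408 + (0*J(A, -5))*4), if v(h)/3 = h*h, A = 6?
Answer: 515/408 ≈ 1.2623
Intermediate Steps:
v(h) = 3*h² (v(h) = 3*(h*h) = 3*h²)
J(c, f) = c*(c - 3*c²) (J(c, f) = (c - 3*c²)*c = c*(c - 3*c²))
(72 + 443)/(408 + (0*J(A, -5))*4) = (72 + 443)/(408 + (0*(6²*(1 - 3*6)))*4) = 515/(408 + (0*(36*(1 - 18)))*4) = 515/(408 + (0*(36*(-17)))*4) = 515/(408 + (0*(-612))*4) = 515/(408 + 0*4) = 515/(408 + 0) = 515/408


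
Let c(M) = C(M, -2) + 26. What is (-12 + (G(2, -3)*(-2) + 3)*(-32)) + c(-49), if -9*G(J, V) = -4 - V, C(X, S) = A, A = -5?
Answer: -719/9 ≈ -79.889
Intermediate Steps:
C(X, S) = -5
G(J, V) = 4/9 + V/9 (G(J, V) = -(-4 - V)/9 = 4/9 + V/9)
c(M) = 21 (c(M) = -5 + 26 = 21)
(-12 + (G(2, -3)*(-2) + 3)*(-32)) + c(-49) = (-12 + ((4/9 + (⅑)*(-3))*(-2) + 3)*(-32)) + 21 = (-12 + ((4/9 - ⅓)*(-2) + 3)*(-32)) + 21 = (-12 + ((⅑)*(-2) + 3)*(-32)) + 21 = (-12 + (-2/9 + 3)*(-32)) + 21 = (-12 + (25/9)*(-32)) + 21 = (-12 - 800/9) + 21 = -908/9 + 21 = -719/9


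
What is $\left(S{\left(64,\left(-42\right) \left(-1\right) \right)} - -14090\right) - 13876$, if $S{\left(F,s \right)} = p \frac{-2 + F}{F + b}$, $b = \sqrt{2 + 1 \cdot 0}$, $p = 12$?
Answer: $\frac{461866}{2047} - \frac{372 \sqrt{2}}{2047} \approx 225.37$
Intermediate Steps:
$b = \sqrt{2}$ ($b = \sqrt{2 + 0} = \sqrt{2} \approx 1.4142$)
$S{\left(F,s \right)} = \frac{12 \left(-2 + F\right)}{F + \sqrt{2}}$ ($S{\left(F,s \right)} = 12 \frac{-2 + F}{F + \sqrt{2}} = \frac{12 \left(-2 + F\right)}{F + \sqrt{2}}$)
$\left(S{\left(64,\left(-42\right) \left(-1\right) \right)} - -14090\right) - 13876 = \left(\frac{12 \left(-2 + 64\right)}{64 + \sqrt{2}} - -14090\right) - 13876 = \left(12 \frac{1}{64 + \sqrt{2}} \cdot 62 + 14090\right) - 13876 = \left(\frac{744}{64 + \sqrt{2}} + 14090\right) - 13876 = \left(14090 + \frac{744}{64 + \sqrt{2}}\right) - 13876 = 214 + \frac{744}{64 + \sqrt{2}}$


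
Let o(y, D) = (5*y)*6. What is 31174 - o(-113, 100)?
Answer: 34564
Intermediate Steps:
o(y, D) = 30*y
31174 - o(-113, 100) = 31174 - 30*(-113) = 31174 - 1*(-3390) = 31174 + 3390 = 34564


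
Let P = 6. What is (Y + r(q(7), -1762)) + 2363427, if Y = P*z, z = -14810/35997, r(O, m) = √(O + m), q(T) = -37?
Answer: 28358730953/11999 + I*√1799 ≈ 2.3634e+6 + 42.415*I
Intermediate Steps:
z = -14810/35997 (z = -14810*1/35997 = -14810/35997 ≈ -0.41142)
Y = -29620/11999 (Y = 6*(-14810/35997) = -29620/11999 ≈ -2.4685)
(Y + r(q(7), -1762)) + 2363427 = (-29620/11999 + √(-37 - 1762)) + 2363427 = (-29620/11999 + √(-1799)) + 2363427 = (-29620/11999 + I*√1799) + 2363427 = 28358730953/11999 + I*√1799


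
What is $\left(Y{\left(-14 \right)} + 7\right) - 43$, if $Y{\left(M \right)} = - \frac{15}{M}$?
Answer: $- \frac{489}{14} \approx -34.929$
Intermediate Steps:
$\left(Y{\left(-14 \right)} + 7\right) - 43 = \left(- \frac{15}{-14} + 7\right) - 43 = \left(\left(-15\right) \left(- \frac{1}{14}\right) + 7\right) - 43 = \left(\frac{15}{14} + 7\right) - 43 = \frac{113}{14} - 43 = - \frac{489}{14}$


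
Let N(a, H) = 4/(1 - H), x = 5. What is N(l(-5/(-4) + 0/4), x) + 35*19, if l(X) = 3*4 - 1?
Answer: 664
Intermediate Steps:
l(X) = 11 (l(X) = 12 - 1 = 11)
N(l(-5/(-4) + 0/4), x) + 35*19 = -4/(-1 + 5) + 35*19 = -4/4 + 665 = -4*¼ + 665 = -1 + 665 = 664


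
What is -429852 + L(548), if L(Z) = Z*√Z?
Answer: -429852 + 1096*√137 ≈ -4.1702e+5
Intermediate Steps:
L(Z) = Z^(3/2)
-429852 + L(548) = -429852 + 548^(3/2) = -429852 + 1096*√137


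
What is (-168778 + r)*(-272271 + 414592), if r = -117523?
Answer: -40746644621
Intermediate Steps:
(-168778 + r)*(-272271 + 414592) = (-168778 - 117523)*(-272271 + 414592) = -286301*142321 = -40746644621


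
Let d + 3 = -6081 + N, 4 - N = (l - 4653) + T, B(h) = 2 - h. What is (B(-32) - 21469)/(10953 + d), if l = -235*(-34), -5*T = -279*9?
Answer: -35725/1723 ≈ -20.734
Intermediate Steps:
T = 2511/5 (T = -(-279)*9/5 = -⅕*(-2511) = 2511/5 ≈ 502.20)
l = 7990
N = -19176/5 (N = 4 - ((7990 - 4653) + 2511/5) = 4 - (3337 + 2511/5) = 4 - 1*19196/5 = 4 - 19196/5 = -19176/5 ≈ -3835.2)
d = -49596/5 (d = -3 + (-6081 - 19176/5) = -3 - 49581/5 = -49596/5 ≈ -9919.2)
(B(-32) - 21469)/(10953 + d) = ((2 - 1*(-32)) - 21469)/(10953 - 49596/5) = ((2 + 32) - 21469)/(5169/5) = (34 - 21469)*(5/5169) = -21435*5/5169 = -35725/1723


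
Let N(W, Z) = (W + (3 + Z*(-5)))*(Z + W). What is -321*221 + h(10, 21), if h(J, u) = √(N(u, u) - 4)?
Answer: -70941 + I*√3406 ≈ -70941.0 + 58.361*I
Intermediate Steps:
N(W, Z) = (W + Z)*(3 + W - 5*Z) (N(W, Z) = (W + (3 - 5*Z))*(W + Z) = (3 + W - 5*Z)*(W + Z) = (W + Z)*(3 + W - 5*Z))
h(J, u) = √(-4 - 8*u² + 6*u) (h(J, u) = √((u² - 5*u² + 3*u + 3*u - 4*u*u) - 4) = √((u² - 5*u² + 3*u + 3*u - 4*u²) - 4) = √((-8*u² + 6*u) - 4) = √(-4 - 8*u² + 6*u))
-321*221 + h(10, 21) = -321*221 + √(-4 - 8*21² + 6*21) = -70941 + √(-4 - 8*441 + 126) = -70941 + √(-4 - 3528 + 126) = -70941 + √(-3406) = -70941 + I*√3406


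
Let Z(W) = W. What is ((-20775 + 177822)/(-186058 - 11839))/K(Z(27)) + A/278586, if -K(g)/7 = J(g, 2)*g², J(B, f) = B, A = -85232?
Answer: -2049321006923/6698457037503 ≈ -0.30594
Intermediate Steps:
K(g) = -7*g³ (K(g) = -7*g*g² = -7*g³)
((-20775 + 177822)/(-186058 - 11839))/K(Z(27)) + A/278586 = ((-20775 + 177822)/(-186058 - 11839))/((-7*27³)) - 85232/278586 = (157047/(-197897))/((-7*19683)) - 85232*1/278586 = (157047*(-1/197897))/(-137781) - 6088/19899 = -157047/197897*(-1/137781) - 6088/19899 = 52349/9088815519 - 6088/19899 = -2049321006923/6698457037503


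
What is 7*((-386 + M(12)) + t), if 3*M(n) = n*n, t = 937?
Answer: 4193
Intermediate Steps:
M(n) = n²/3 (M(n) = (n*n)/3 = n²/3)
7*((-386 + M(12)) + t) = 7*((-386 + (⅓)*12²) + 937) = 7*((-386 + (⅓)*144) + 937) = 7*((-386 + 48) + 937) = 7*(-338 + 937) = 7*599 = 4193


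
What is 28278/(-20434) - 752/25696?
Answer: -23187433/16408502 ≈ -1.4131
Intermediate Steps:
28278/(-20434) - 752/25696 = 28278*(-1/20434) - 752*1/25696 = -14139/10217 - 47/1606 = -23187433/16408502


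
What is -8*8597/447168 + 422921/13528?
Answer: 38689625/1243686 ≈ 31.109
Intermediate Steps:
-8*8597/447168 + 422921/13528 = -68776*1/447168 + 422921*(1/13528) = -8597/55896 + 22259/712 = 38689625/1243686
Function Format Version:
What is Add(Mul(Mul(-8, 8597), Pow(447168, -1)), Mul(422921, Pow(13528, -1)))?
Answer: Rational(38689625, 1243686) ≈ 31.109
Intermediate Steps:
Add(Mul(Mul(-8, 8597), Pow(447168, -1)), Mul(422921, Pow(13528, -1))) = Add(Mul(-68776, Rational(1, 447168)), Mul(422921, Rational(1, 13528))) = Add(Rational(-8597, 55896), Rational(22259, 712)) = Rational(38689625, 1243686)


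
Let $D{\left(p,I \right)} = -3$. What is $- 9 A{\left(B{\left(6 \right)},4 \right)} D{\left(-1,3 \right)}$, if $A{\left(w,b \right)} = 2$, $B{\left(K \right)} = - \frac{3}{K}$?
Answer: $54$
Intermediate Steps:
$- 9 A{\left(B{\left(6 \right)},4 \right)} D{\left(-1,3 \right)} = \left(-9\right) 2 \left(-3\right) = \left(-18\right) \left(-3\right) = 54$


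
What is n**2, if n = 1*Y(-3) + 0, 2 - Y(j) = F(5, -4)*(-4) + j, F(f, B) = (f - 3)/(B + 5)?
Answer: 169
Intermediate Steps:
F(f, B) = (-3 + f)/(5 + B)
Y(j) = 10 - j (Y(j) = 2 - (((-3 + 5)/(5 - 4))*(-4) + j) = 2 - ((2/1)*(-4) + j) = 2 - ((1*2)*(-4) + j) = 2 - (2*(-4) + j) = 2 - (-8 + j) = 2 + (8 - j) = 10 - j)
n = 13 (n = 1*(10 - 1*(-3)) + 0 = 1*(10 + 3) + 0 = 1*13 + 0 = 13 + 0 = 13)
n**2 = 13**2 = 169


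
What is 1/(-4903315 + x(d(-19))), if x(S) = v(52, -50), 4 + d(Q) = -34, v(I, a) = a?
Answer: -1/4903365 ≈ -2.0394e-7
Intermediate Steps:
d(Q) = -38 (d(Q) = -4 - 34 = -38)
x(S) = -50
1/(-4903315 + x(d(-19))) = 1/(-4903315 - 50) = 1/(-4903365) = -1/4903365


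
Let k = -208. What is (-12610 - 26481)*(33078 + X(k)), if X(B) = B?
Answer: -1284921170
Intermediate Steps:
(-12610 - 26481)*(33078 + X(k)) = (-12610 - 26481)*(33078 - 208) = -39091*32870 = -1284921170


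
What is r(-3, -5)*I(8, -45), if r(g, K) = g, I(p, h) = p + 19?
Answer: -81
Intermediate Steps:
I(p, h) = 19 + p
r(-3, -5)*I(8, -45) = -3*(19 + 8) = -3*27 = -81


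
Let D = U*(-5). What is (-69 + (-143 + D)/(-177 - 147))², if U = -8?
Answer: 495196009/104976 ≈ 4717.2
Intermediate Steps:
D = 40 (D = -8*(-5) = 40)
(-69 + (-143 + D)/(-177 - 147))² = (-69 + (-143 + 40)/(-177 - 147))² = (-69 - 103/(-324))² = (-69 - 103*(-1/324))² = (-69 + 103/324)² = (-22253/324)² = 495196009/104976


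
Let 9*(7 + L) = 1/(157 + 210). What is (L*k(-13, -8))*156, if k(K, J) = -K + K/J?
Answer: -5860920/367 ≈ -15970.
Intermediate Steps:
L = -23120/3303 (L = -7 + 1/(9*(157 + 210)) = -7 + (⅑)/367 = -7 + (⅑)*(1/367) = -7 + 1/3303 = -23120/3303 ≈ -6.9997)
(L*k(-13, -8))*156 = -23120*(-1*(-13) - 13/(-8))/3303*156 = -23120*(13 - 13*(-⅛))/3303*156 = -23120*(13 + 13/8)/3303*156 = -23120/3303*117/8*156 = -37570/367*156 = -5860920/367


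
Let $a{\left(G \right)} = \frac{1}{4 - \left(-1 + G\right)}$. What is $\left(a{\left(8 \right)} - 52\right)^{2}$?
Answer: $\frac{24649}{9} \approx 2738.8$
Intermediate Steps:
$a{\left(G \right)} = \frac{1}{5 - G}$
$\left(a{\left(8 \right)} - 52\right)^{2} = \left(- \frac{1}{-5 + 8} - 52\right)^{2} = \left(- \frac{1}{3} - 52\right)^{2} = \left(- \frac{157}{3}\right)^{2} = \frac{24649}{9}$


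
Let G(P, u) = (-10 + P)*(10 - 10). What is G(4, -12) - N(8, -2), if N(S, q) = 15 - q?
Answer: -17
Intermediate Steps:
G(P, u) = 0 (G(P, u) = (-10 + P)*0 = 0)
G(4, -12) - N(8, -2) = 0 - (15 - 1*(-2)) = 0 - (15 + 2) = 0 - 1*17 = 0 - 17 = -17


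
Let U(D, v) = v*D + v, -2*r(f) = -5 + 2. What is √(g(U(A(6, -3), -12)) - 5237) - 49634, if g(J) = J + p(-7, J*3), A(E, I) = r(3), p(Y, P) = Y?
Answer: -49634 + 3*I*√586 ≈ -49634.0 + 72.622*I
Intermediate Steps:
r(f) = 3/2 (r(f) = -(-5 + 2)/2 = -½*(-3) = 3/2)
A(E, I) = 3/2
U(D, v) = v + D*v (U(D, v) = D*v + v = v + D*v)
g(J) = -7 + J (g(J) = J - 7 = -7 + J)
√(g(U(A(6, -3), -12)) - 5237) - 49634 = √((-7 - 12*(1 + 3/2)) - 5237) - 49634 = √((-7 - 12*5/2) - 5237) - 49634 = √((-7 - 30) - 5237) - 49634 = √(-37 - 5237) - 49634 = √(-5274) - 49634 = 3*I*√586 - 49634 = -49634 + 3*I*√586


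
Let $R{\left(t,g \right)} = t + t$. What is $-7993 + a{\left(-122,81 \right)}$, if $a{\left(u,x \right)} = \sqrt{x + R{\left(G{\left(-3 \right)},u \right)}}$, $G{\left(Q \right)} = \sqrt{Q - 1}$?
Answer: $-7993 + \sqrt{81 + 4 i} \approx -7984.0 + 0.22215 i$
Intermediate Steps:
$G{\left(Q \right)} = \sqrt{-1 + Q}$
$R{\left(t,g \right)} = 2 t$
$a{\left(u,x \right)} = \sqrt{x + 4 i}$ ($a{\left(u,x \right)} = \sqrt{x + 2 \sqrt{-1 - 3}} = \sqrt{x + 2 \sqrt{-4}} = \sqrt{x + 2 \cdot 2 i} = \sqrt{x + 4 i}$)
$-7993 + a{\left(-122,81 \right)} = -7993 + \sqrt{81 + 4 i}$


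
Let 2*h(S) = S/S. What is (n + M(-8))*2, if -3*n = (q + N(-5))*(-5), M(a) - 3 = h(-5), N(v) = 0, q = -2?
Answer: ⅓ ≈ 0.33333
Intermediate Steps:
h(S) = ½ (h(S) = (S/S)/2 = (½)*1 = ½)
M(a) = 7/2 (M(a) = 3 + ½ = 7/2)
n = -10/3 (n = -(-2 + 0)*(-5)/3 = -(-2)*(-5)/3 = -⅓*10 = -10/3 ≈ -3.3333)
(n + M(-8))*2 = (-10/3 + 7/2)*2 = (⅙)*2 = ⅓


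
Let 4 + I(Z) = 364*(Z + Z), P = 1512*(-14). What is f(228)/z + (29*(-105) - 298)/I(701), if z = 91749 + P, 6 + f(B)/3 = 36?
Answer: -63341041/12006392748 ≈ -0.0052756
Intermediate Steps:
P = -21168
f(B) = 90 (f(B) = -18 + 3*36 = -18 + 108 = 90)
I(Z) = -4 + 728*Z (I(Z) = -4 + 364*(Z + Z) = -4 + 364*(2*Z) = -4 + 728*Z)
z = 70581 (z = 91749 - 21168 = 70581)
f(228)/z + (29*(-105) - 298)/I(701) = 90/70581 + (29*(-105) - 298)/(-4 + 728*701) = 90*(1/70581) + (-3045 - 298)/(-4 + 510328) = 30/23527 - 3343/510324 = -63341041/12006392748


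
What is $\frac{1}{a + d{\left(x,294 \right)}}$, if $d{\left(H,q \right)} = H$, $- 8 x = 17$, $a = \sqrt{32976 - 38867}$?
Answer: $- \frac{136}{377313} - \frac{64 i \sqrt{5891}}{377313} \approx -0.00036044 - 0.013019 i$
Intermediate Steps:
$a = i \sqrt{5891}$ ($a = \sqrt{-5891} = i \sqrt{5891} \approx 76.753 i$)
$x = - \frac{17}{8}$ ($x = \left(- \frac{1}{8}\right) 17 = - \frac{17}{8} \approx -2.125$)
$\frac{1}{a + d{\left(x,294 \right)}} = \frac{1}{i \sqrt{5891} - \frac{17}{8}} = \frac{1}{- \frac{17}{8} + i \sqrt{5891}}$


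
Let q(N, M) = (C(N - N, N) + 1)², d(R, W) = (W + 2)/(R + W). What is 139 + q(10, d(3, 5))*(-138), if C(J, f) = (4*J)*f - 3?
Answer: -413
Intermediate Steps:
d(R, W) = (2 + W)/(R + W)
C(J, f) = -3 + 4*J*f (C(J, f) = 4*J*f - 3 = -3 + 4*J*f)
q(N, M) = 4 (q(N, M) = ((-3 + 4*(N - N)*N) + 1)² = ((-3 + 4*0*N) + 1)² = ((-3 + 0) + 1)² = (-3 + 1)² = (-2)² = 4)
139 + q(10, d(3, 5))*(-138) = 139 + 4*(-138) = 139 - 552 = -413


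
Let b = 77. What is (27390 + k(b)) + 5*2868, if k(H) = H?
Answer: 41807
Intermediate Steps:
(27390 + k(b)) + 5*2868 = (27390 + 77) + 5*2868 = 27467 + 14340 = 41807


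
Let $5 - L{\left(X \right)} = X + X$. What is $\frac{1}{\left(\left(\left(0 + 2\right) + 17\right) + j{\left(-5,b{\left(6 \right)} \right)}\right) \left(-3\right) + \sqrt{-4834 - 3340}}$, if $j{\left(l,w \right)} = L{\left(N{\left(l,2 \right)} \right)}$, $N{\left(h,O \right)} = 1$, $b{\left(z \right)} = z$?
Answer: $- \frac{33}{6265} - \frac{i \sqrt{8174}}{12530} \approx -0.0052674 - 0.0072155 i$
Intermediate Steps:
$L{\left(X \right)} = 5 - 2 X$ ($L{\left(X \right)} = 5 - \left(X + X\right) = 5 - 2 X$)
$j{\left(l,w \right)} = 3$ ($j{\left(l,w \right)} = 5 - 2 = 3$)
$\frac{1}{\left(\left(\left(0 + 2\right) + 17\right) + j{\left(-5,b{\left(6 \right)} \right)}\right) \left(-3\right) + \sqrt{-4834 - 3340}} = \frac{1}{\left(\left(\left(0 + 2\right) + 17\right) + 3\right) \left(-3\right) + \sqrt{-4834 - 3340}} = \frac{1}{\left(\left(2 + 17\right) + 3\right) \left(-3\right) + \sqrt{-8174}} = \frac{1}{\left(19 + 3\right) \left(-3\right) + i \sqrt{8174}} = \frac{1}{22 \left(-3\right) + i \sqrt{8174}} = \frac{1}{-66 + i \sqrt{8174}}$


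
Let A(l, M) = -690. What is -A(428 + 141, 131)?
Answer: 690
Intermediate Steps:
-A(428 + 141, 131) = -1*(-690) = 690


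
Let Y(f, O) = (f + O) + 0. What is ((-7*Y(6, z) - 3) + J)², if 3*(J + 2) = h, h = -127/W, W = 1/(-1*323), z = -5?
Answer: 1679770225/9 ≈ 1.8664e+8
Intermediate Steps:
Y(f, O) = O + f (Y(f, O) = (O + f) + 0 = O + f)
W = -1/323 (W = 1/(-323) = -1/323 ≈ -0.0030960)
h = 41021 (h = -127/(-1/323) = -127*(-323) = 41021)
J = 41015/3 (J = -2 + (⅓)*41021 = -2 + 41021/3 = 41015/3 ≈ 13672.)
((-7*Y(6, z) - 3) + J)² = ((-7*(-5 + 6) - 3) + 41015/3)² = ((-7*1 - 3) + 41015/3)² = ((-7 - 3) + 41015/3)² = (-10 + 41015/3)² = (40985/3)² = 1679770225/9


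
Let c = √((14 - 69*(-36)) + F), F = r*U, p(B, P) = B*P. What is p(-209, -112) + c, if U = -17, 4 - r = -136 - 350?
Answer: 23408 + 54*I*√2 ≈ 23408.0 + 76.368*I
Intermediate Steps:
r = 490 (r = 4 - (-136 - 350) = 4 - 1*(-486) = 4 + 486 = 490)
F = -8330 (F = 490*(-17) = -8330)
c = 54*I*√2 (c = √((14 - 69*(-36)) - 8330) = √((14 + 2484) - 8330) = √(2498 - 8330) = √(-5832) = 54*I*√2 ≈ 76.368*I)
p(-209, -112) + c = -209*(-112) + 54*I*√2 = 23408 + 54*I*√2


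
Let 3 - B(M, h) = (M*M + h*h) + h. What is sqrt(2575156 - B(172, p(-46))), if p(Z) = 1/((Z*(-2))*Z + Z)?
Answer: sqrt(47670031578031)/4278 ≈ 1613.9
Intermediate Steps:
p(Z) = 1/(Z - 2*Z**2) (p(Z) = 1/((-2*Z)*Z + Z) = 1/(-2*Z**2 + Z) = 1/(Z - 2*Z**2))
B(M, h) = 3 - h - M**2 - h**2 (B(M, h) = 3 - ((M*M + h*h) + h) = 3 - ((M**2 + h**2) + h) = 3 - (h + M**2 + h**2) = 3 + (-h - M**2 - h**2) = 3 - h - M**2 - h**2)
sqrt(2575156 - B(172, p(-46))) = sqrt(2575156 - (3 - (-1)/((-46)*(-1 + 2*(-46))) - 1*172**2 - (-1/(-46*(-1 + 2*(-46))))**2)) = sqrt(2575156 - (3 - (-1)*(-1)/(46*(-1 - 92)) - 1*29584 - (-1*(-1/46)/(-1 - 92))**2)) = sqrt(2575156 - (3 - (-1)*(-1)/(46*(-93)) - 29584 - (-1*(-1/46)/(-93))**2)) = sqrt(2575156 - (3 - (-1)*(-1)*(-1)/(46*93) - 29584 - (-1*(-1/46)*(-1/93))**2)) = sqrt(2575156 - (3 - 1*(-1/4278) - 29584 - (-1/4278)**2)) = sqrt(2575156 - (3 + 1/4278 - 29584 - 1*1/18301284)) = sqrt(2575156 - (3 + 1/4278 - 29584 - 1/18301284)) = sqrt(2575156 - 1*(-541370277727/18301284)) = sqrt(2575156 + 541370277727/18301284) = sqrt(47670031578031/18301284) = sqrt(47670031578031)/4278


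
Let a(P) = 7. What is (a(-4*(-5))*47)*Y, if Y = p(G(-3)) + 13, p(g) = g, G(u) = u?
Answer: 3290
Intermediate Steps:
Y = 10 (Y = -3 + 13 = 10)
(a(-4*(-5))*47)*Y = (7*47)*10 = 329*10 = 3290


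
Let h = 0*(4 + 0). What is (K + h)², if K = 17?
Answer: 289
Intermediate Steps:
h = 0 (h = 0*4 = 0)
(K + h)² = (17 + 0)² = 17² = 289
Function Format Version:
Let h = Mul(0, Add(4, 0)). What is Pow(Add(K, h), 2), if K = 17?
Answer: 289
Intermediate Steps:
h = 0 (h = Mul(0, 4) = 0)
Pow(Add(K, h), 2) = Pow(Add(17, 0), 2) = Pow(17, 2) = 289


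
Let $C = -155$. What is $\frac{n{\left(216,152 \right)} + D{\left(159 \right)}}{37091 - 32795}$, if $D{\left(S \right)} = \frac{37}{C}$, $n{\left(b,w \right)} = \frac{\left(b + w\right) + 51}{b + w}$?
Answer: $\frac{51329}{245043840} \approx 0.00020947$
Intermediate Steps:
$n{\left(b,w \right)} = \frac{51 + b + w}{b + w}$
$D{\left(S \right)} = - \frac{37}{155}$ ($D{\left(S \right)} = \frac{37}{-155} = 37 \left(- \frac{1}{155}\right) = - \frac{37}{155}$)
$\frac{n{\left(216,152 \right)} + D{\left(159 \right)}}{37091 - 32795} = \frac{\frac{51 + 216 + 152}{216 + 152} - \frac{37}{155}}{37091 - 32795} = \frac{\frac{1}{368} \cdot 419 - \frac{37}{155}}{4296} = \left(\frac{1}{368} \cdot 419 - \frac{37}{155}\right) \frac{1}{4296} = \left(\frac{419}{368} - \frac{37}{155}\right) \frac{1}{4296} = \frac{51329}{57040} \cdot \frac{1}{4296} = \frac{51329}{245043840}$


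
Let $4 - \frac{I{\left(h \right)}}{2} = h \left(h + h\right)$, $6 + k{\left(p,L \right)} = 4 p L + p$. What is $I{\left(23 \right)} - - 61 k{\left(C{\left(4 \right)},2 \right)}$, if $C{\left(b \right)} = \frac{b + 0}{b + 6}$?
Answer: $- \frac{11272}{5} \approx -2254.4$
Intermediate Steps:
$C{\left(b \right)} = \frac{b}{6 + b}$
$k{\left(p,L \right)} = -6 + p + 4 L p$ ($k{\left(p,L \right)} = -6 + \left(4 p L + p\right) = -6 + \left(4 L p + p\right) = -6 + \left(p + 4 L p\right) = -6 + p + 4 L p$)
$I{\left(h \right)} = 8 - 4 h^{2}$ ($I{\left(h \right)} = 8 - 2 h \left(h + h\right) = 8 - 2 h 2 h = 8 - 2 \cdot 2 h^{2} = 8 - 4 h^{2}$)
$I{\left(23 \right)} - - 61 k{\left(C{\left(4 \right)},2 \right)} = \left(8 - 4 \cdot 23^{2}\right) - - 61 \left(-6 + \frac{4}{6 + 4} + 4 \cdot 2 \frac{4}{6 + 4}\right) = \left(8 - 2116\right) - - 61 \left(-6 + \frac{4}{10} + 4 \cdot 2 \cdot \frac{4}{10}\right) = \left(8 - 2116\right) - - 61 \left(-6 + 4 \cdot \frac{1}{10} + 4 \cdot 2 \cdot 4 \cdot \frac{1}{10}\right) = -2108 - - 61 \left(-6 + \frac{2}{5} + 4 \cdot 2 \cdot \frac{2}{5}\right) = -2108 - - 61 \left(-6 + \frac{2}{5} + \frac{16}{5}\right) = -2108 - \left(-61\right) \left(- \frac{12}{5}\right) = -2108 - \frac{732}{5} = - \frac{11272}{5}$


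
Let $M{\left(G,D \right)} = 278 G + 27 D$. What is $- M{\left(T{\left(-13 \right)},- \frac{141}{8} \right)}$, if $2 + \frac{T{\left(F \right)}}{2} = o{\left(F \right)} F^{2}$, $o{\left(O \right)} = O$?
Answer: $\frac{9784959}{8} \approx 1.2231 \cdot 10^{6}$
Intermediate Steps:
$T{\left(F \right)} = -4 + 2 F^{3}$ ($T{\left(F \right)} = -4 + 2 F F^{2} = -4 + 2 F^{3}$)
$M{\left(G,D \right)} = 27 D + 278 G$
$- M{\left(T{\left(-13 \right)},- \frac{141}{8} \right)} = - (27 \left(- \frac{141}{8}\right) + 278 \left(-4 + 2 \left(-13\right)^{3}\right)) = - (27 \left(\left(-141\right) \frac{1}{8}\right) + 278 \left(-4 + 2 \left(-2197\right)\right)) = - (27 \left(- \frac{141}{8}\right) + 278 \left(-4 - 4394\right)) = - (- \frac{3807}{8} + 278 \left(-4398\right)) = - (- \frac{3807}{8} - 1222644) = \left(-1\right) \left(- \frac{9784959}{8}\right) = \frac{9784959}{8}$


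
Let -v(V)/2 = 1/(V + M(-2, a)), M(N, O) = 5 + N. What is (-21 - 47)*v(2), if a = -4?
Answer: 136/5 ≈ 27.200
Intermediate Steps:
v(V) = -2/(3 + V) (v(V) = -2/(V + (5 - 2)) = -2/(V + 3) = -2/(3 + V))
(-21 - 47)*v(2) = (-21 - 47)*(-2/(3 + 2)) = -(-136)/5 = -68*(-2/5) = 136/5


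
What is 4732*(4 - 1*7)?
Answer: -14196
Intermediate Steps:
4732*(4 - 1*7) = 4732*(4 - 7) = 4732*(-3) = -14196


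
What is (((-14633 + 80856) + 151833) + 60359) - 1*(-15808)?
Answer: 294223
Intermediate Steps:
(((-14633 + 80856) + 151833) + 60359) - 1*(-15808) = ((66223 + 151833) + 60359) + 15808 = (218056 + 60359) + 15808 = 278415 + 15808 = 294223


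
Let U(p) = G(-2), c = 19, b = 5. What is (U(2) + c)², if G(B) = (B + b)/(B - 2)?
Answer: 5329/16 ≈ 333.06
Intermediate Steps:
G(B) = (5 + B)/(-2 + B) (G(B) = (B + 5)/(B - 2) = (5 + B)/(-2 + B))
U(p) = -¾ (U(p) = (5 - 2)/(-2 - 2) = 3/(-4) = -¼*3 = -¾)
(U(2) + c)² = (-¾ + 19)² = (73/4)² = 5329/16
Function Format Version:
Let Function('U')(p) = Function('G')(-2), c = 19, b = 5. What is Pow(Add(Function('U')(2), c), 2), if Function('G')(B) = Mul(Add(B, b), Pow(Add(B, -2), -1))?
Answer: Rational(5329, 16) ≈ 333.06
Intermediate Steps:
Function('G')(B) = Mul(Pow(Add(-2, B), -1), Add(5, B)) (Function('G')(B) = Mul(Add(B, 5), Pow(Add(B, -2), -1)) = Mul(Add(5, B), Pow(Add(-2, B), -1)) = Mul(Pow(Add(-2, B), -1), Add(5, B)))
Function('U')(p) = Rational(-3, 4) (Function('U')(p) = Mul(Pow(Add(-2, -2), -1), Add(5, -2)) = Mul(Pow(-4, -1), 3) = Mul(Rational(-1, 4), 3) = Rational(-3, 4))
Pow(Add(Function('U')(2), c), 2) = Pow(Add(Rational(-3, 4), 19), 2) = Pow(Rational(73, 4), 2) = Rational(5329, 16)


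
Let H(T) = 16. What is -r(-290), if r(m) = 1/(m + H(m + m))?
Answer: 1/274 ≈ 0.0036496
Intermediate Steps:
r(m) = 1/(16 + m) (r(m) = 1/(m + 16) = 1/(16 + m))
-r(-290) = -1/(16 - 290) = -1/(-274) = -1*(-1/274) = 1/274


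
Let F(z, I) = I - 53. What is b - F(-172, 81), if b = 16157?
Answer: 16129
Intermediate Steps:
F(z, I) = -53 + I
b - F(-172, 81) = 16157 - (-53 + 81) = 16157 - 1*28 = 16157 - 28 = 16129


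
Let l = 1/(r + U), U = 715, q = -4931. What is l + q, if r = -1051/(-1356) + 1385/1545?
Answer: -164524538673/33365359 ≈ -4931.0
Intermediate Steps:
r = 77819/46556 (r = -1051*(-1/1356) + 1385*(1/1545) = 1051/1356 + 277/309 = 77819/46556 ≈ 1.6715)
l = 46556/33365359 (l = 1/(77819/46556 + 715) = 1/(33365359/46556) = 46556/33365359 ≈ 0.0013953)
l + q = 46556/33365359 - 4931 = -164524538673/33365359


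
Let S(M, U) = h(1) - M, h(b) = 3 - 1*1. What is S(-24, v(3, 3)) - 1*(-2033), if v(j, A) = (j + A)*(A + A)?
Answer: 2059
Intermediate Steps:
v(j, A) = 2*A*(A + j) (v(j, A) = (A + j)*(2*A) = 2*A*(A + j))
h(b) = 2 (h(b) = 3 - 1 = 2)
S(M, U) = 2 - M
S(-24, v(3, 3)) - 1*(-2033) = (2 - 1*(-24)) - 1*(-2033) = (2 + 24) + 2033 = 26 + 2033 = 2059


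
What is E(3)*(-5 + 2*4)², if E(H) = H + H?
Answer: 54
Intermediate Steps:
E(H) = 2*H
E(3)*(-5 + 2*4)² = (2*3)*(-5 + 2*4)² = 6*(-5 + 8)² = 6*3² = 6*9 = 54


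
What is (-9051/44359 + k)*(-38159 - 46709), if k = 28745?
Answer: -15459196058096/6337 ≈ -2.4395e+9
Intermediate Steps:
(-9051/44359 + k)*(-38159 - 46709) = (-9051/44359 + 28745)*(-38159 - 46709) = (-9051*1/44359 + 28745)*(-84868) = (-1293/6337 + 28745)*(-84868) = (182155772/6337)*(-84868) = -15459196058096/6337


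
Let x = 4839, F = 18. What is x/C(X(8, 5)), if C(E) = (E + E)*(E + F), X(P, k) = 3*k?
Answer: 1613/330 ≈ 4.8879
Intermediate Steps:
C(E) = 2*E*(18 + E) (C(E) = (E + E)*(E + 18) = (2*E)*(18 + E) = 2*E*(18 + E))
x/C(X(8, 5)) = 4839/((2*(3*5)*(18 + 3*5))) = 4839/((2*15*(18 + 15))) = 4839/((2*15*33)) = 4839/990 = 4839*(1/990) = 1613/330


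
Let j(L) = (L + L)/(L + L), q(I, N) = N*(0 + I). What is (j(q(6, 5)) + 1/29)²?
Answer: 900/841 ≈ 1.0702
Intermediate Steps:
q(I, N) = I*N (q(I, N) = N*I = I*N)
j(L) = 1 (j(L) = (2*L)/((2*L)) = (2*L)*(1/(2*L)) = 1)
(j(q(6, 5)) + 1/29)² = (1 + 1/29)² = (30/29)² = 900/841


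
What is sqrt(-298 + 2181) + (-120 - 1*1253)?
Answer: -1373 + sqrt(1883) ≈ -1329.6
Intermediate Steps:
sqrt(-298 + 2181) + (-120 - 1*1253) = sqrt(1883) + (-120 - 1253) = sqrt(1883) - 1373 = -1373 + sqrt(1883)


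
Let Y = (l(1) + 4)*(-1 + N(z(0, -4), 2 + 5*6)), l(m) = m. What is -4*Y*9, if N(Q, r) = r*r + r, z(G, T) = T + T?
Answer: -189900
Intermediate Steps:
z(G, T) = 2*T
N(Q, r) = r + r² (N(Q, r) = r² + r = r + r²)
Y = 5275 (Y = (1 + 4)*(-1 + (2 + 5*6)*(1 + (2 + 5*6))) = 5*(-1 + (2 + 30)*(1 + (2 + 30))) = 5*(-1 + 32*(1 + 32)) = 5*(-1 + 32*33) = 5*(-1 + 1056) = 5*1055 = 5275)
-4*Y*9 = -4*5275*9 = -21100*9 = -189900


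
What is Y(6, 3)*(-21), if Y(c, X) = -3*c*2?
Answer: 756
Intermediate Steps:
Y(c, X) = -6*c
Y(6, 3)*(-21) = -6*6*(-21) = -36*(-21) = 756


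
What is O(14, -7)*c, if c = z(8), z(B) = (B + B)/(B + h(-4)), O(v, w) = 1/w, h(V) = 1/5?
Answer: -80/287 ≈ -0.27875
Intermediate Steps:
h(V) = ⅕
z(B) = 2*B/(⅕ + B) (z(B) = (B + B)/(B + ⅕) = (2*B)/(⅕ + B) = 2*B/(⅕ + B))
c = 80/41 (c = 10*8/(1 + 5*8) = 10*8/(1 + 40) = 10*8/41 = 10*8*(1/41) = 80/41 ≈ 1.9512)
O(14, -7)*c = (80/41)/(-7) = -⅐*80/41 = -80/287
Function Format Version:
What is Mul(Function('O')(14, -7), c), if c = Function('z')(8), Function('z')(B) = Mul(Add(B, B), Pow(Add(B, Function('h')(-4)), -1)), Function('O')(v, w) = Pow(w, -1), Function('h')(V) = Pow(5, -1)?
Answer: Rational(-80, 287) ≈ -0.27875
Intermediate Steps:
Function('h')(V) = Rational(1, 5)
Function('z')(B) = Mul(2, B, Pow(Add(Rational(1, 5), B), -1)) (Function('z')(B) = Mul(Add(B, B), Pow(Add(B, Rational(1, 5)), -1)) = Mul(Mul(2, B), Pow(Add(Rational(1, 5), B), -1)) = Mul(2, B, Pow(Add(Rational(1, 5), B), -1)))
c = Rational(80, 41) (c = Mul(10, 8, Pow(Add(1, Mul(5, 8)), -1)) = Mul(10, 8, Pow(Add(1, 40), -1)) = Mul(10, 8, Pow(41, -1)) = Mul(10, 8, Rational(1, 41)) = Rational(80, 41) ≈ 1.9512)
Mul(Function('O')(14, -7), c) = Mul(Pow(-7, -1), Rational(80, 41)) = Mul(Rational(-1, 7), Rational(80, 41)) = Rational(-80, 287)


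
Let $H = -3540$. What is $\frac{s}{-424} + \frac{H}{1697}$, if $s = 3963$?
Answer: $- \frac{8226171}{719528} \approx -11.433$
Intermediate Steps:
$\frac{s}{-424} + \frac{H}{1697} = \frac{3963}{-424} - \frac{3540}{1697} = 3963 \left(- \frac{1}{424}\right) - \frac{3540}{1697} = - \frac{3963}{424} - \frac{3540}{1697} = - \frac{8226171}{719528}$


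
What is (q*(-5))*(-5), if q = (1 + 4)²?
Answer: 625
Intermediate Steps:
q = 25 (q = 5² = 25)
(q*(-5))*(-5) = (25*(-5))*(-5) = -125*(-5) = 625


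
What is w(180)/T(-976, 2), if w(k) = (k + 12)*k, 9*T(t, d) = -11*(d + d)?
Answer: -77760/11 ≈ -7069.1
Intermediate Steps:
T(t, d) = -22*d/9 (T(t, d) = (-11*(d + d))/9 = (-22*d)/9 = -22*d/9)
w(k) = k*(12 + k) (w(k) = (12 + k)*k = k*(12 + k))
w(180)/T(-976, 2) = (180*(12 + 180))/((-22/9*2)) = (180*192)/(-44/9) = 34560*(-9/44) = -77760/11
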